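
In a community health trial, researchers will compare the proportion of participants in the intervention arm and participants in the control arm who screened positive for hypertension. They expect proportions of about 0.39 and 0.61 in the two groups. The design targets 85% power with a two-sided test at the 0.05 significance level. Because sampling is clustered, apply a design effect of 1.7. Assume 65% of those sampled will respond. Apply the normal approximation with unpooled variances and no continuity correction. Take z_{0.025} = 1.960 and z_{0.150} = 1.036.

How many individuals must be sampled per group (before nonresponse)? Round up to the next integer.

n = (z_{α/2} + z_β)² · [p₁(1−p₁) + p₂(1−p₂)] / (p₁ − p₂)²
  = (1.960 + 1.036)² · (0.39·0.61 + 0.61·0.39) / (-0.22)²
  = (2.996)² · (0.2379 + 0.2379) / 0.0484
  = 8.9760 · 0.4758 / 0.0484
  = 88.24
Design effect: 1.7 × 88.24 = 150.01.
Adjust for 65% response: 150.01 / 0.65 = 230.78.
Round up → n = 231 per group.

n = 231 per group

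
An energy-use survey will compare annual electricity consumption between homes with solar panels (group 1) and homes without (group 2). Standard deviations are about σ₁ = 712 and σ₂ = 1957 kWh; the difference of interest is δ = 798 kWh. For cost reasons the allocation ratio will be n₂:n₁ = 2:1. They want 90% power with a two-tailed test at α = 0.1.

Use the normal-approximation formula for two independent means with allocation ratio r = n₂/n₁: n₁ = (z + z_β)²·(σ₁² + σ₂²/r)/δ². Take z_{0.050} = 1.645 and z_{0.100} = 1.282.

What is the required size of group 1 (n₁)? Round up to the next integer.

n₁ = (z_{α/2} + z_β)² · (σ₁² + σ₂²/r) / δ²
   = (1.645 + 1.282)² · (712² + 1957²/2) / 798²
   = 8.5673 · (506944 + 1914924.5) / 636804
   = 8.5673 · 2421868.5 / 636804
   = 32.58
Round up → n₁ = 33; n₂ = r·n₁ = 2 × 33 = 66.

n₁ = 33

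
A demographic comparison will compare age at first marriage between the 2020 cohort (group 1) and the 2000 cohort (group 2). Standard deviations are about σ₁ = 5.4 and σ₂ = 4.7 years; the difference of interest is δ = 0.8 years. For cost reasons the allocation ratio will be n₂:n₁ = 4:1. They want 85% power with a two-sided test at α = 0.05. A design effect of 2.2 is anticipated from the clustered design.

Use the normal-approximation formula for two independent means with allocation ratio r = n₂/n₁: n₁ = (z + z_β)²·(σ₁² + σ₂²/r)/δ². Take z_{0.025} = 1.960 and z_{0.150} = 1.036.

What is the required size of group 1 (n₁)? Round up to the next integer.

n₁ = (z_{α/2} + z_β)² · (σ₁² + σ₂²/r) / δ²
   = (1.960 + 1.036)² · (5.4² + 4.7²/4) / 0.8²
   = 8.9760 · (29.16 + 5.5225) / 0.64
   = 8.9760 · 34.6825 / 0.64
   = 486.42
Design effect: 2.2 × 486.42 = 1070.13.
Round up → n₁ = 1071; n₂ = r·n₁ = 4 × 1071 = 4284.

n₁ = 1071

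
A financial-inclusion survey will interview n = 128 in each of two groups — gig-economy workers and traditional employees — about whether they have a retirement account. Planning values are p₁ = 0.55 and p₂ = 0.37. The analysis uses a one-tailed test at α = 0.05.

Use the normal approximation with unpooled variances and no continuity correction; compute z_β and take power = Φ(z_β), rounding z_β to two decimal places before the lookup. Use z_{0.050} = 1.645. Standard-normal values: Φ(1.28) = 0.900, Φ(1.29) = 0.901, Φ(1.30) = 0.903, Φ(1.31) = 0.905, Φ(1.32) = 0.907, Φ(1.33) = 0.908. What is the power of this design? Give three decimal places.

Power ≈ 0.901

z_β = |p₁−p₂|·√(n/[p₁q₁+p₂q₂]) − z_α
    = 0.18 · √(128/0.4806) − 1.645
    = 0.18 · 16.3197 − 1.645
    = 2.9376 − 1.645 = 1.2926 → 1.29
Power = Φ(1.29) = 0.901.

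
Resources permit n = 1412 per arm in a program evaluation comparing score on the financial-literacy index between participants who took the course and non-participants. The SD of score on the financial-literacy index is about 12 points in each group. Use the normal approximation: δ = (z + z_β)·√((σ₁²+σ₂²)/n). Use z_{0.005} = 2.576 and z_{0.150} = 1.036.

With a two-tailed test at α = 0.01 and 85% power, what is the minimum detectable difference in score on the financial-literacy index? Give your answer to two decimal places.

Minimum detectable difference ≈ 1.63 points

δ = (z_{α/2} + z_β) · √((σ₁²+σ₂²)/n)
  = (2.576 + 1.036) · √(288/1412)
  = 3.612 · √0.20397
  = 3.612 · 0.4516
  = 1.6313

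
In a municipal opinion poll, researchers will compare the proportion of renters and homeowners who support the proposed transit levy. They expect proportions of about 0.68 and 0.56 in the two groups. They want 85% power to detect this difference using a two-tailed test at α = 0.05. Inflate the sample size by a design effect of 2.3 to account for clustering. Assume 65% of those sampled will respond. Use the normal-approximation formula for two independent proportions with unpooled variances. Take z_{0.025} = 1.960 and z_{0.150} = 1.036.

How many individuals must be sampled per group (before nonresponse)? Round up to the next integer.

n = (z_{α/2} + z_β)² · [p₁(1−p₁) + p₂(1−p₂)] / (p₁ − p₂)²
  = (1.960 + 1.036)² · (0.68·0.32 + 0.56·0.44) / (0.12)²
  = (2.996)² · (0.2176 + 0.2464) / 0.0144
  = 8.9760 · 0.4640 / 0.0144
  = 289.23
Design effect: 2.3 × 289.23 = 665.22.
Adjust for 65% response: 665.22 / 0.65 = 1023.42.
Round up → n = 1024 per group.

n = 1024 per group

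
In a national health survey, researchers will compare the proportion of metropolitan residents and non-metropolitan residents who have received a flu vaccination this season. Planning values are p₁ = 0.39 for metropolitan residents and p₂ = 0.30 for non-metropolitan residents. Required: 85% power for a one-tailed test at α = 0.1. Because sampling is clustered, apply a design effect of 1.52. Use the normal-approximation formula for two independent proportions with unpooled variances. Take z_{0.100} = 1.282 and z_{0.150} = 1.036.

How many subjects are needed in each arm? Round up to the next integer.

n = (z_α + z_β)² · [p₁(1−p₁) + p₂(1−p₂)] / (p₁ − p₂)²
  = (1.282 + 1.036)² · (0.39·0.61 + 0.30·0.70) / (0.09)²
  = (2.318)² · (0.2379 + 0.2100) / 0.0081
  = 5.3731 · 0.4479 / 0.0081
  = 297.11
Design effect: 1.52 × 297.11 = 451.61.
Round up → n = 452 per group.

n = 452 per group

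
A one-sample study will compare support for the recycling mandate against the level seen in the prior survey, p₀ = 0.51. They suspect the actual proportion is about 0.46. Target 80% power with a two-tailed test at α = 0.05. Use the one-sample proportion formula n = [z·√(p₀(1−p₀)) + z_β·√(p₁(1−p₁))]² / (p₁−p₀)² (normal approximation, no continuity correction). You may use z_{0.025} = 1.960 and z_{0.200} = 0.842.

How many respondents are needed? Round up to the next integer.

n = [z_{α/2}·√(p₀q₀) + z_β·√(p₁q₁)]² / (p₁ − p₀)²
  = [1.960·√(0.51·0.49) + 0.842·√(0.46·0.54)]² / (-0.05)²
  = [1.960·0.4999 + 0.842·0.4984]² / 0.0025
  = [1.3995]² / 0.0025
  = 783.39
Round up → n = 784.

n = 784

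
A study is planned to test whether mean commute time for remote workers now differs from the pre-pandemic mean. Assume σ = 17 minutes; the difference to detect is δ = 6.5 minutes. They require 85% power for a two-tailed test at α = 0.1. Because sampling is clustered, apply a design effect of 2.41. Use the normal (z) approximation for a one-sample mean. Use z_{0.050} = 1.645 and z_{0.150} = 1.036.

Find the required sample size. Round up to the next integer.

n = 119

n = (z_{α/2} + z_β)² · σ² / δ²
  = (1.645 + 1.036)² · 17² / 6.5²
  = 7.1878 · 289 / 42.25
  = 49.17
Design effect: 2.41 × 49.17 = 118.49.
Round up → n = 119.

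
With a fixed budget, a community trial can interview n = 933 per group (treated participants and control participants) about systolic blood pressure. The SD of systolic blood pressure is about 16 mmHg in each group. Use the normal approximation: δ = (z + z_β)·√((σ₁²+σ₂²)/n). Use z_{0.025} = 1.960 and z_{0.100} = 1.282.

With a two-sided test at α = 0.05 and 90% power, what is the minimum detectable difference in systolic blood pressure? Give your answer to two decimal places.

δ = (z_{α/2} + z_β) · √((σ₁²+σ₂²)/n)
  = (1.960 + 1.282) · √(512/933)
  = 3.242 · √0.54877
  = 3.242 · 0.7408
  = 2.4016

Minimum detectable difference ≈ 2.40 mmHg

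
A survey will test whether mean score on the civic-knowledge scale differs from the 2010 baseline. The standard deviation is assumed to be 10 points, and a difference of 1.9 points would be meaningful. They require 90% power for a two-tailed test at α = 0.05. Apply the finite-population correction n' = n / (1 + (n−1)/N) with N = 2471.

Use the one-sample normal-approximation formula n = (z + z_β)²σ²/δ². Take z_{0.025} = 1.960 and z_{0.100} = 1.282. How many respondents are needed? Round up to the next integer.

n = (z_{α/2} + z_β)² · σ² / δ²
  = (1.960 + 1.282)² · 10² / 1.9²
  = 10.5106 · 100 / 3.61
  = 291.15
Finite-population correction (N = 2471): 291.15 / (1 + (291.15 − 1)/2471) = 260.56.
Round up → n = 261.

n = 261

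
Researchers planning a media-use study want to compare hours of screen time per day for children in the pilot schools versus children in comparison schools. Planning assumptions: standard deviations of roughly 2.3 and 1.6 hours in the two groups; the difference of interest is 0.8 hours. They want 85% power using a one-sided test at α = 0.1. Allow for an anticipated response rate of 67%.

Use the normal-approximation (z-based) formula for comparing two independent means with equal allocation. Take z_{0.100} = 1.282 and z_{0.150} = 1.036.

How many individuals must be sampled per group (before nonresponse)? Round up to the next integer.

n = (z_α + z_β)² · (σ₁² + σ₂²) / δ²
  = (1.282 + 1.036)² · (2.3² + 1.6² = 7.85) / 0.8²
  = 5.3731 · 7.85 / 0.64
  = 65.90
Adjust for 67% response: 65.90 / 0.67 = 98.37.
Round up → n = 99 per group.

n = 99 per group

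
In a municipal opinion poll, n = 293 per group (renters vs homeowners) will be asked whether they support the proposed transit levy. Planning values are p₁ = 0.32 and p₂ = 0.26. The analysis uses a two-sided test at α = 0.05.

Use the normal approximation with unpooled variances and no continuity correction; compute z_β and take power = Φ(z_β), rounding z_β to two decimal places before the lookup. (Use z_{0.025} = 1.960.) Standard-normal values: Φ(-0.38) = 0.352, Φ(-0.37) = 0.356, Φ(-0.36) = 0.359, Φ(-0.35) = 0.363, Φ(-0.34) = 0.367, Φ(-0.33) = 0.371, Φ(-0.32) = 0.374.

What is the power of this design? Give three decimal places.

z_β = |p₁−p₂|·√(n/[p₁q₁+p₂q₂]) − z_{α/2}
    = 0.06 · √(293/0.4100) − 1.960
    = 0.06 · 26.7326 − 1.960
    = 1.6040 − 1.960 = -0.3560 → -0.36
Power = Φ(-0.36) = 0.359.

Power ≈ 0.359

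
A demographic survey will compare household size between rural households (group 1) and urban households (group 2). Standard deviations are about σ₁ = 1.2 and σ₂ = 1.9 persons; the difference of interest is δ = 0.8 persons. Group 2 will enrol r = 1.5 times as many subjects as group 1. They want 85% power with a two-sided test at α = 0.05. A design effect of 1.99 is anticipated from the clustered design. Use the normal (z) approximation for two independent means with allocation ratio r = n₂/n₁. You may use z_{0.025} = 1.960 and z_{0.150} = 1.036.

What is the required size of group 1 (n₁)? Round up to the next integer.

n₁ = (z_{α/2} + z_β)² · (σ₁² + σ₂²/r) / δ²
   = (1.960 + 1.036)² · (1.2² + 1.9²/1.5) / 0.8²
   = 8.9760 · (1.44 + 2.4067) / 0.64
   = 8.9760 · 3.8467 / 0.64
   = 53.95
Design effect: 1.99 × 53.95 = 107.36.
Round up → n₁ = 108; n₂ = r·n₁ = 1.5 × 108 = 162.

n₁ = 108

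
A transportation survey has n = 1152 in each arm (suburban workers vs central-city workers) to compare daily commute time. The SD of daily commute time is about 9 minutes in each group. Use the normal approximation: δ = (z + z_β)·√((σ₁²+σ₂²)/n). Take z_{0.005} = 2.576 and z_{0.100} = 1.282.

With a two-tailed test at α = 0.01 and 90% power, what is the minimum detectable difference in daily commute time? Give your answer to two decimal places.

Minimum detectable difference ≈ 1.45 minutes

δ = (z_{α/2} + z_β) · √((σ₁²+σ₂²)/n)
  = (2.576 + 1.282) · √(162/1152)
  = 3.858 · √0.14062
  = 3.858 · 0.3750
  = 1.4467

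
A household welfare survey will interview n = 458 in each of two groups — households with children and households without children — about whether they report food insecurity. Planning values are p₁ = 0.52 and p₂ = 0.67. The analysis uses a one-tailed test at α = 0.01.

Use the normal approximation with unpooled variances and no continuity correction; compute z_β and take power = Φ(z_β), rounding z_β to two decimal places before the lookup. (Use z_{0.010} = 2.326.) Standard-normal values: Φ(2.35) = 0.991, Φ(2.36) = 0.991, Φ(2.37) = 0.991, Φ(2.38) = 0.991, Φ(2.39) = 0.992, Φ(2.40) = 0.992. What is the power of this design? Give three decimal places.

z_β = |p₁−p₂|·√(n/[p₁q₁+p₂q₂]) − z_α
    = 0.15 · √(458/0.4707) − 2.326
    = 0.15 · 31.1933 − 2.326
    = 4.6790 − 2.326 = 2.3530 → 2.35
Power = Φ(2.35) = 0.991.

Power ≈ 0.991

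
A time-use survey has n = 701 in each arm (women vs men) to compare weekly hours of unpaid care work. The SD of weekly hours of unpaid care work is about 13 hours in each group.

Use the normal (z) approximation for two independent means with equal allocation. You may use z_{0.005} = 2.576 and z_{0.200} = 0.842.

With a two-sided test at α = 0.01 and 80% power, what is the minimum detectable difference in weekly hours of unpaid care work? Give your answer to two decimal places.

δ = (z_{α/2} + z_β) · √((σ₁²+σ₂²)/n)
  = (2.576 + 0.842) · √(338/701)
  = 3.418 · √0.48217
  = 3.418 · 0.6944
  = 2.3734

Minimum detectable difference ≈ 2.37 hours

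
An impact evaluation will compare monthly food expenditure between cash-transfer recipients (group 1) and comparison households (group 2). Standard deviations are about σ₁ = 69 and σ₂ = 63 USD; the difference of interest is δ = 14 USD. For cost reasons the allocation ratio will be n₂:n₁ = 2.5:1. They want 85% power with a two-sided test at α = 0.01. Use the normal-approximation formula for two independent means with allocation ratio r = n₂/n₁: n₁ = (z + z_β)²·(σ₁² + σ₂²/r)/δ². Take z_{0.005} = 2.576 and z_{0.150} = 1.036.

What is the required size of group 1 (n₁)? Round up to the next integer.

n₁ = (z_{α/2} + z_β)² · (σ₁² + σ₂²/r) / δ²
   = (2.576 + 1.036)² · (69² + 63²/2.5) / 14²
   = 13.0465 · (4761 + 1587.6) / 196
   = 13.0465 · 6348.6 / 196
   = 422.59
Round up → n₁ = 423; n₂ = r·n₁ = 2.5 × 423 = 1058.

n₁ = 423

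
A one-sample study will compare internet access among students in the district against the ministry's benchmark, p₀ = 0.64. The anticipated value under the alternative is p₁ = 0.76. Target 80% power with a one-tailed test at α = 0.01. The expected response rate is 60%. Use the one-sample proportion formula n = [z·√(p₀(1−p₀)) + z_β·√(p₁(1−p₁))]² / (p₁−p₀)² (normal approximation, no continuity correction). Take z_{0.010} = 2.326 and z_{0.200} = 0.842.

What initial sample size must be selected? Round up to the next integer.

n = [z_α·√(p₀q₀) + z_β·√(p₁q₁)]² / (p₁ − p₀)²
  = [2.326·√(0.64·0.36) + 0.842·√(0.76·0.24)]² / (0.12)²
  = [2.326·0.4800 + 0.842·0.4271]² / 0.0144
  = [1.4761]² / 0.0144
  = 151.31
Adjust for 60% response: 151.31 / 0.60 = 252.18.
Round up → n = 253.

n = 253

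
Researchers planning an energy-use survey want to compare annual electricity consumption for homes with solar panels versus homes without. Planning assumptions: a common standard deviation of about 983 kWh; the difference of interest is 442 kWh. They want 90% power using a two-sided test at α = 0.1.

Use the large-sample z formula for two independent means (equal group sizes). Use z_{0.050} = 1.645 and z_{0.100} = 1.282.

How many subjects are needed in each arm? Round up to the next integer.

n = (z_{α/2} + z_β)² · (σ₁² + σ₂²) / δ²
  = (1.645 + 1.282)² · (2·983² = 1932578) / 442²
  = 8.5673 · 1932578 / 195364
  = 84.75
Round up → n = 85 per group.

n = 85 per group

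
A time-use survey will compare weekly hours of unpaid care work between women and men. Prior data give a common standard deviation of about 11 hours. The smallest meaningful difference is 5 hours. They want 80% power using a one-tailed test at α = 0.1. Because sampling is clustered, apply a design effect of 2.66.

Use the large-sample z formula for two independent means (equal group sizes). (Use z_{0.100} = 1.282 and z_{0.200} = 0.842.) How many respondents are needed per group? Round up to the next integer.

n = 117 per group

n = (z_α + z_β)² · (σ₁² + σ₂²) / δ²
  = (1.282 + 0.842)² · (2·11² = 242) / 5²
  = 4.5114 · 242 / 25
  = 43.67
Design effect: 2.66 × 43.67 = 116.16.
Round up → n = 117 per group.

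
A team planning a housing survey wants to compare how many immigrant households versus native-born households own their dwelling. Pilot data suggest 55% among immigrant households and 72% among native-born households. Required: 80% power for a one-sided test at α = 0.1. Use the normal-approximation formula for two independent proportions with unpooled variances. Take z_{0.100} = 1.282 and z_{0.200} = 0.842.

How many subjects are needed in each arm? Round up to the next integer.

n = 71 per group

n = (z_α + z_β)² · [p₁(1−p₁) + p₂(1−p₂)] / (p₁ − p₂)²
  = (1.282 + 0.842)² · (0.55·0.45 + 0.72·0.28) / (-0.17)²
  = (2.124)² · (0.2475 + 0.2016) / 0.0289
  = 4.5114 · 0.4491 / 0.0289
  = 70.11
Round up → n = 71 per group.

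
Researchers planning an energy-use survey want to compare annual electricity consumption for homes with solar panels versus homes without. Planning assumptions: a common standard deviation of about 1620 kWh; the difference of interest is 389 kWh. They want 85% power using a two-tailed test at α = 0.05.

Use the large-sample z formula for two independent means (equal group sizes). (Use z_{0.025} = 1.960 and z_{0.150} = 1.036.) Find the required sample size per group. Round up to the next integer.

n = 312 per group

n = (z_{α/2} + z_β)² · (σ₁² + σ₂²) / δ²
  = (1.960 + 1.036)² · (2·1620² = 5248800) / 389²
  = 8.9760 · 5248800 / 151321
  = 311.35
Round up → n = 312 per group.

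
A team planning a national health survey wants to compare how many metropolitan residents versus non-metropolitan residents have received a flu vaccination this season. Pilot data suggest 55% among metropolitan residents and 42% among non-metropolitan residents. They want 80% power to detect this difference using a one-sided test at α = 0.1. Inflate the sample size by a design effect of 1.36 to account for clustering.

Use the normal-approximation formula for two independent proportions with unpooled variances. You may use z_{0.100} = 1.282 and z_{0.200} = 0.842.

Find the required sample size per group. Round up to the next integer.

n = 179 per group

n = (z_α + z_β)² · [p₁(1−p₁) + p₂(1−p₂)] / (p₁ − p₂)²
  = (1.282 + 0.842)² · (0.55·0.45 + 0.42·0.58) / (0.13)²
  = (2.124)² · (0.2475 + 0.2436) / 0.0169
  = 4.5114 · 0.4911 / 0.0169
  = 131.10
Design effect: 1.36 × 131.10 = 178.29.
Round up → n = 179 per group.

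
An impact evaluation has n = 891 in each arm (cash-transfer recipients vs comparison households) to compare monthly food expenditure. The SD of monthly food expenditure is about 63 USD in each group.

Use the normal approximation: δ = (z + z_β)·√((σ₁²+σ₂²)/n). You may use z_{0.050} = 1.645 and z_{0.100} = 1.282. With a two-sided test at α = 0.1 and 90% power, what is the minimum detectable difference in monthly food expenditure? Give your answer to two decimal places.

δ = (z_{α/2} + z_β) · √((σ₁²+σ₂²)/n)
  = (1.645 + 1.282) · √(7938/891)
  = 2.927 · √8.9091
  = 2.927 · 2.9848
  = 8.7365

Minimum detectable difference ≈ 8.74 USD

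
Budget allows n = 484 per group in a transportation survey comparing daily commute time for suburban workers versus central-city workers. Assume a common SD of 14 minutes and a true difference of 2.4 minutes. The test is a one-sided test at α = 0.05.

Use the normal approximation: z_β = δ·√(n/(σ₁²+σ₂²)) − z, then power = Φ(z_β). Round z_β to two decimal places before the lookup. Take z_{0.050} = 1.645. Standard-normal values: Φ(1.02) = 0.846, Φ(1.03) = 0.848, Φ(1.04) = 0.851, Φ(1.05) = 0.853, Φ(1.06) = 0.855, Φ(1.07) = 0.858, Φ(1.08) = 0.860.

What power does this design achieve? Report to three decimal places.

z_β = δ·√(n/(σ₁²+σ₂²)) − z_α
    = 2.4 · √(484/392) − 1.645
    = 2.4 · 1.11117 − 1.645
    = 2.6668 − 1.645 = 1.0218 → 1.02
Power = Φ(1.02) = 0.846.

Power ≈ 0.846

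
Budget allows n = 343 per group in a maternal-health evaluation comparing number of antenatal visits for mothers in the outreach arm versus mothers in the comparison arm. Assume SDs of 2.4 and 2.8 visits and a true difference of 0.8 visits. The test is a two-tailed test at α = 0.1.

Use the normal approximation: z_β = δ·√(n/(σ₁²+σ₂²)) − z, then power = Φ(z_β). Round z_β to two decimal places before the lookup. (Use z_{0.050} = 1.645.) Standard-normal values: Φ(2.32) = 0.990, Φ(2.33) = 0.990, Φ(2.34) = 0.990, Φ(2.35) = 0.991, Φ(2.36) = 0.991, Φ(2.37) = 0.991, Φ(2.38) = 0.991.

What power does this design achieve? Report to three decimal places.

Power ≈ 0.991

z_β = δ·√(n/(σ₁²+σ₂²)) − z_{α/2}
    = 0.8 · √(343/13.6) − 1.645
    = 0.8 · 5.02201 − 1.645
    = 4.0176 − 1.645 = 2.3726 → 2.37
Power = Φ(2.37) = 0.991.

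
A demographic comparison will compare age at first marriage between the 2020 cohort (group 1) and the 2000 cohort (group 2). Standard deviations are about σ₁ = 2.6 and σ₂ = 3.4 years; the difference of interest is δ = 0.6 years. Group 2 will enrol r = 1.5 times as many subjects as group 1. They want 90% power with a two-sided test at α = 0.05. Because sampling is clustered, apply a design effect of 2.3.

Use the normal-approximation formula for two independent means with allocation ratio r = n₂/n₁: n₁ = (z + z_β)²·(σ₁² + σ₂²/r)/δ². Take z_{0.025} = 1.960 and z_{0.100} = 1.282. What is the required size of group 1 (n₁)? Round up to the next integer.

n₁ = (z_{α/2} + z_β)² · (σ₁² + σ₂²/r) / δ²
   = (1.960 + 1.282)² · (2.6² + 3.4²/1.5) / 0.6²
   = 10.5106 · (6.76 + 7.7067) / 0.36
   = 10.5106 · 14.4667 / 0.36
   = 422.37
Design effect: 2.3 × 422.37 = 971.45.
Round up → n₁ = 972; n₂ = r·n₁ = 1.5 × 972 = 1458.

n₁ = 972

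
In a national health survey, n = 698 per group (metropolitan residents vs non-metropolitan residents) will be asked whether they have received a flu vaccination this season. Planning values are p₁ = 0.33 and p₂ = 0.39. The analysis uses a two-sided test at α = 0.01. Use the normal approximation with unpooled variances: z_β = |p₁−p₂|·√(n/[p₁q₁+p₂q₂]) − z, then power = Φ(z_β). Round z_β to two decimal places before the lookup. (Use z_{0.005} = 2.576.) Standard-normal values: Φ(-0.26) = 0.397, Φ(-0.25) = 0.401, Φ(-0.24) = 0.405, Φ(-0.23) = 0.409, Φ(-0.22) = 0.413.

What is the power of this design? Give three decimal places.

Power ≈ 0.405

z_β = |p₁−p₂|·√(n/[p₁q₁+p₂q₂]) − z_{α/2}
    = 0.06 · √(698/0.4590) − 2.576
    = 0.06 · 38.9961 − 2.576
    = 2.3398 − 2.576 = -0.2362 → -0.24
Power = Φ(-0.24) = 0.405.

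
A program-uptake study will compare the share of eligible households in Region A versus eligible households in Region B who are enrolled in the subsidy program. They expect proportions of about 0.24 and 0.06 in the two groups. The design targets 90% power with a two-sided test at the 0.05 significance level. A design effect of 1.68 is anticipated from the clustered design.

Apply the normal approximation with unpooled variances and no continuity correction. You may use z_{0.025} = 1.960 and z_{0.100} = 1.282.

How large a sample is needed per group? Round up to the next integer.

n = 131 per group

n = (z_{α/2} + z_β)² · [p₁(1−p₁) + p₂(1−p₂)] / (p₁ − p₂)²
  = (1.960 + 1.282)² · (0.24·0.76 + 0.06·0.94) / (0.18)²
  = (3.242)² · (0.1824 + 0.0564) / 0.0324
  = 10.5106 · 0.2388 / 0.0324
  = 77.47
Design effect: 1.68 × 77.47 = 130.14.
Round up → n = 131 per group.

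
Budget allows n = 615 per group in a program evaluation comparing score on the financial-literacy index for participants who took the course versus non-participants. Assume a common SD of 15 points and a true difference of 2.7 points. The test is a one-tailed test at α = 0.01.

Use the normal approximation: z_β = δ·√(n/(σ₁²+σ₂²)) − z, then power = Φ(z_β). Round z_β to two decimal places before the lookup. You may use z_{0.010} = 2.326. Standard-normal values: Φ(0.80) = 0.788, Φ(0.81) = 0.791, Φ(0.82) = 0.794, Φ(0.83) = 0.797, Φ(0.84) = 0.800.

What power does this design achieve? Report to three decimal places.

z_β = δ·√(n/(σ₁²+σ₂²)) − z_α
    = 2.7 · √(615/450) − 2.326
    = 2.7 · 1.16905 − 2.326
    = 3.1564 − 2.326 = 0.8304 → 0.83
Power = Φ(0.83) = 0.797.

Power ≈ 0.797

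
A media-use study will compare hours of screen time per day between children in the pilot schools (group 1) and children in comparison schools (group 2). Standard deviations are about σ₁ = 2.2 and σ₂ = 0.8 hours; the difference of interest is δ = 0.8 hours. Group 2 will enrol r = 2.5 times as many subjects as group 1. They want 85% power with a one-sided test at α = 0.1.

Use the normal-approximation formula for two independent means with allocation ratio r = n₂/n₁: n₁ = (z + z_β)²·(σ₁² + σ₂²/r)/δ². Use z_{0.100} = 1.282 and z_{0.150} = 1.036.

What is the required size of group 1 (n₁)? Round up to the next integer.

n₁ = 43

n₁ = (z_α + z_β)² · (σ₁² + σ₂²/r) / δ²
   = (1.282 + 1.036)² · (2.2² + 0.8²/2.5) / 0.8²
   = 5.3731 · (4.84 + 0.256) / 0.64
   = 5.3731 · 5.096 / 0.64
   = 42.78
Round up → n₁ = 43; n₂ = r·n₁ = 2.5 × 43 = 108.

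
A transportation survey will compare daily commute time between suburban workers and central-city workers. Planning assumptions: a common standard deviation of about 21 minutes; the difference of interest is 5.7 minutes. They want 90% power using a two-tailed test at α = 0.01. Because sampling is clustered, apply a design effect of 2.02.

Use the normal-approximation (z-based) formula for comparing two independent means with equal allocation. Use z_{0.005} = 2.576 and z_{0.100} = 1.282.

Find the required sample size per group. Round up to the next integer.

n = (z_{α/2} + z_β)² · (σ₁² + σ₂²) / δ²
  = (2.576 + 1.282)² · (2·21² = 882) / 5.7²
  = 14.8842 · 882 / 32.49
  = 404.06
Design effect: 2.02 × 404.06 = 816.20.
Round up → n = 817 per group.

n = 817 per group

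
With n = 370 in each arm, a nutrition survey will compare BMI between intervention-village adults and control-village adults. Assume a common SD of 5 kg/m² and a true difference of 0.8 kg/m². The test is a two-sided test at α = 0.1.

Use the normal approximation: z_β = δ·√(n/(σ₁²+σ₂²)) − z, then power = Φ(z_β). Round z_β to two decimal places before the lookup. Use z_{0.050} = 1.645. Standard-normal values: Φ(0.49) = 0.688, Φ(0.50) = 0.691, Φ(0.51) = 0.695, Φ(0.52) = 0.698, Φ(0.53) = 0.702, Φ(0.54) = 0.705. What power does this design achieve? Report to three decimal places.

Power ≈ 0.702

z_β = δ·√(n/(σ₁²+σ₂²)) − z_{α/2}
    = 0.8 · √(370/50) − 1.645
    = 0.8 · 2.72029 − 1.645
    = 2.1762 − 1.645 = 0.5312 → 0.53
Power = Φ(0.53) = 0.702.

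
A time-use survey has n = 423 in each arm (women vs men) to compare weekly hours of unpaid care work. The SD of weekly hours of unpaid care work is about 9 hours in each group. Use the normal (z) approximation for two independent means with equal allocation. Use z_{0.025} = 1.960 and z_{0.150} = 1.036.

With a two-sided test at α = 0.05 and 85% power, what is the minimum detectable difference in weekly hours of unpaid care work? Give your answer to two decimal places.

Minimum detectable difference ≈ 1.85 hours

δ = (z_{α/2} + z_β) · √((σ₁²+σ₂²)/n)
  = (1.960 + 1.036) · √(162/423)
  = 2.996 · √0.38298
  = 2.996 · 0.6189
  = 1.8541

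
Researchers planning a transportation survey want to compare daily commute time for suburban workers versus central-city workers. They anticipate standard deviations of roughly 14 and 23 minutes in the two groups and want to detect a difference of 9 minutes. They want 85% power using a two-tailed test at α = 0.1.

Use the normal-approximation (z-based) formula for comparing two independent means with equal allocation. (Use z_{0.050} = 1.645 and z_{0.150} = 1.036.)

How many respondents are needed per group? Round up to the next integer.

n = 65 per group

n = (z_{α/2} + z_β)² · (σ₁² + σ₂²) / δ²
  = (1.645 + 1.036)² · (14² + 23² = 725) / 9²
  = 7.1878 · 725 / 81
  = 64.33
Round up → n = 65 per group.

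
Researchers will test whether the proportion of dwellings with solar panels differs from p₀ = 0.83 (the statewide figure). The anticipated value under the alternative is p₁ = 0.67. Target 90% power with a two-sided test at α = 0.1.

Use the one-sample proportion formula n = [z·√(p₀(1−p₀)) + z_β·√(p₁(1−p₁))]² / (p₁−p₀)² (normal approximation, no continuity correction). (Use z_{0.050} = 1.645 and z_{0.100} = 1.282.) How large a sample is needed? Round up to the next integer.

n = 59

n = [z_{α/2}·√(p₀q₀) + z_β·√(p₁q₁)]² / (p₁ − p₀)²
  = [1.645·√(0.83·0.17) + 1.282·√(0.67·0.33)]² / (-0.16)²
  = [1.645·0.3756 + 1.282·0.4702]² / 0.0256
  = [1.2207]² / 0.0256
  = 58.21
Round up → n = 59.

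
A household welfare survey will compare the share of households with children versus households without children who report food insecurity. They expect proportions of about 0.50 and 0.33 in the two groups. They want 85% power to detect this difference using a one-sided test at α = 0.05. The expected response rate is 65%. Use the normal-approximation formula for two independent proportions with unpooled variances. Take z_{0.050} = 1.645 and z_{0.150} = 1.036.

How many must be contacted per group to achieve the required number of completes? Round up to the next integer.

n = 181 per group

n = (z_α + z_β)² · [p₁(1−p₁) + p₂(1−p₂)] / (p₁ − p₂)²
  = (1.645 + 1.036)² · (0.50·0.50 + 0.33·0.67) / (0.17)²
  = (2.681)² · (0.2500 + 0.2211) / 0.0289
  = 7.1878 · 0.4711 / 0.0289
  = 117.17
Adjust for 65% response: 117.17 / 0.65 = 180.26.
Round up → n = 181 per group.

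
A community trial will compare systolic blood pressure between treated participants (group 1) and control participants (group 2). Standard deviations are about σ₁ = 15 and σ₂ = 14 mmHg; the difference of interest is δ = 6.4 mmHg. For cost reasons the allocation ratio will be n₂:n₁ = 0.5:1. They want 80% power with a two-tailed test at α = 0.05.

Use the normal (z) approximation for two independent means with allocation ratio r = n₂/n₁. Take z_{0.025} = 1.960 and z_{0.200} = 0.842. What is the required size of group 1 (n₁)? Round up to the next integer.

n₁ = 119

n₁ = (z_{α/2} + z_β)² · (σ₁² + σ₂²/r) / δ²
   = (1.960 + 0.842)² · (15² + 14²/0.5) / 6.4²
   = 7.8512 · (225 + 392) / 40.96
   = 7.8512 · 617 / 40.96
   = 118.27
Round up → n₁ = 119; n₂ = r·n₁ = 0.5 × 119 = 60.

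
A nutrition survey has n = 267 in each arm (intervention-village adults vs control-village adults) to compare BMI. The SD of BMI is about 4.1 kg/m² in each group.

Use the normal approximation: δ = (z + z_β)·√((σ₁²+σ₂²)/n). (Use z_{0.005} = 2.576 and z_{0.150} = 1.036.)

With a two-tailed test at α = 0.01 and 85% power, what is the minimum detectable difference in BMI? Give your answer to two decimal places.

Minimum detectable difference ≈ 1.28 kg/m²

δ = (z_{α/2} + z_β) · √((σ₁²+σ₂²)/n)
  = (2.576 + 1.036) · √(33.62/267)
  = 3.612 · √0.12592
  = 3.612 · 0.3548
  = 1.2817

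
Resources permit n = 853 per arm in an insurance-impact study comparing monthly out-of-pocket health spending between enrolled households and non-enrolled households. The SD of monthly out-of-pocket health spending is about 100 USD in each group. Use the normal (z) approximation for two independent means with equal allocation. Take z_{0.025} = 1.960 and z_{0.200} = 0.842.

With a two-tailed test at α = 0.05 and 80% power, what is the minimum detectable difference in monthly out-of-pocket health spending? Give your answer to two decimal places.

Minimum detectable difference ≈ 13.57 USD

δ = (z_{α/2} + z_β) · √((σ₁²+σ₂²)/n)
  = (1.960 + 0.842) · √(20000/853)
  = 2.802 · √23.4467
  = 2.802 · 4.8422
  = 13.5678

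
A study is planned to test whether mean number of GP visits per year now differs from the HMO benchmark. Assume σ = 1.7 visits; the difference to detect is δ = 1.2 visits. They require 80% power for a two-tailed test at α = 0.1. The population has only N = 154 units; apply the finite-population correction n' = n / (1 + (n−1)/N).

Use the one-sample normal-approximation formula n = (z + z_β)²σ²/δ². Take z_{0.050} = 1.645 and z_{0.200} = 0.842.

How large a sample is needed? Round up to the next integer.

n = (z_{α/2} + z_β)² · σ² / δ²
  = (1.645 + 0.842)² · 1.7² / 1.2²
  = 6.1852 · 2.89 / 1.44
  = 12.41
Finite-population correction (N = 154): 12.41 / (1 + (12.41 − 1)/154) = 11.56.
Round up → n = 12.

n = 12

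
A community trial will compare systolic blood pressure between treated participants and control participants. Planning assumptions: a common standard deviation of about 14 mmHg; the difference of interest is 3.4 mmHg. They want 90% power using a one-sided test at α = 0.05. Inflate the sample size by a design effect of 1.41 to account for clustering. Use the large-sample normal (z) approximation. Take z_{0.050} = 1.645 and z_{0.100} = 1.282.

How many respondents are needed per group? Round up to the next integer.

n = (z_α + z_β)² · (σ₁² + σ₂²) / δ²
  = (1.645 + 1.282)² · (2·14² = 392) / 3.4²
  = 8.5673 · 392 / 11.56
  = 290.52
Design effect: 1.41 × 290.52 = 409.63.
Round up → n = 410 per group.

n = 410 per group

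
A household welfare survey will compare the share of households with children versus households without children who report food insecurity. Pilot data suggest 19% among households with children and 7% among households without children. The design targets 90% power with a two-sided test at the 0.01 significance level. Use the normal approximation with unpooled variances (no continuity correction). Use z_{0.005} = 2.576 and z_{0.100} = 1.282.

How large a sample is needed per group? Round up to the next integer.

n = (z_{α/2} + z_β)² · [p₁(1−p₁) + p₂(1−p₂)] / (p₁ − p₂)²
  = (2.576 + 1.282)² · (0.19·0.81 + 0.07·0.93) / (0.12)²
  = (3.858)² · (0.1539 + 0.0651) / 0.0144
  = 14.8842 · 0.2190 / 0.0144
  = 226.36
Round up → n = 227 per group.

n = 227 per group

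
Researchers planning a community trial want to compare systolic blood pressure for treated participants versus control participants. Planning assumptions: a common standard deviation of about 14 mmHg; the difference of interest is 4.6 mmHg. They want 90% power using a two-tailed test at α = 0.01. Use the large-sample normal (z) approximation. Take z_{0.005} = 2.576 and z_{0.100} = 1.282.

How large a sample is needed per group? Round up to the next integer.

n = 276 per group

n = (z_{α/2} + z_β)² · (σ₁² + σ₂²) / δ²
  = (2.576 + 1.282)² · (2·14² = 392) / 4.6²
  = 14.8842 · 392 / 21.16
  = 275.74
Round up → n = 276 per group.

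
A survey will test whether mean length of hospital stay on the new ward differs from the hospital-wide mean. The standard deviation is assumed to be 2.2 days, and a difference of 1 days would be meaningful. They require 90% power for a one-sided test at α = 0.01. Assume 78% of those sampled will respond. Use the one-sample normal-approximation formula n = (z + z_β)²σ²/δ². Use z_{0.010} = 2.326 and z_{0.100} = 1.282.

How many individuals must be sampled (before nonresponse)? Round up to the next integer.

n = (z_α + z_β)² · σ² / δ²
  = (2.326 + 1.282)² · 2.2² / 1²
  = 13.0177 · 4.84 / 1
  = 63.01
Adjust for 78% response: 63.01 / 0.78 = 80.78.
Round up → n = 81.

n = 81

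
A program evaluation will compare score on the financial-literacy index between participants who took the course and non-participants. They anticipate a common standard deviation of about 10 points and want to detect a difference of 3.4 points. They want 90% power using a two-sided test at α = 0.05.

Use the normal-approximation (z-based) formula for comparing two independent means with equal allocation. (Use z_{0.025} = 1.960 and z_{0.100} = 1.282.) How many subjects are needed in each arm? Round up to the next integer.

n = (z_{α/2} + z_β)² · (σ₁² + σ₂²) / δ²
  = (1.960 + 1.282)² · (2·10² = 200) / 3.4²
  = 10.5106 · 200 / 11.56
  = 181.84
Round up → n = 182 per group.

n = 182 per group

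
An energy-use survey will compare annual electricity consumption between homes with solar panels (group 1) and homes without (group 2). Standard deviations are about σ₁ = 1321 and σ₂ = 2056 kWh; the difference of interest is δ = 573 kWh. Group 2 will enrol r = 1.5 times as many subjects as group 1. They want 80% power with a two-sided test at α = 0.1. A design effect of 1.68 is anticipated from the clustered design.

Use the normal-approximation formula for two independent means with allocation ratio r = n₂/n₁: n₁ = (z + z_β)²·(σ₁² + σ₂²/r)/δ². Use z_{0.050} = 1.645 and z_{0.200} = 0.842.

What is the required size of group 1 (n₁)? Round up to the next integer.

n₁ = 145

n₁ = (z_{α/2} + z_β)² · (σ₁² + σ₂²/r) / δ²
   = (1.645 + 0.842)² · (1321² + 2056²/1.5) / 573²
   = 6.1852 · (1745041 + 2818090.7) / 328329
   = 6.1852 · 4563131.7 / 328329
   = 85.96
Design effect: 1.68 × 85.96 = 144.42.
Round up → n₁ = 145; n₂ = r·n₁ = 1.5 × 145 = 218.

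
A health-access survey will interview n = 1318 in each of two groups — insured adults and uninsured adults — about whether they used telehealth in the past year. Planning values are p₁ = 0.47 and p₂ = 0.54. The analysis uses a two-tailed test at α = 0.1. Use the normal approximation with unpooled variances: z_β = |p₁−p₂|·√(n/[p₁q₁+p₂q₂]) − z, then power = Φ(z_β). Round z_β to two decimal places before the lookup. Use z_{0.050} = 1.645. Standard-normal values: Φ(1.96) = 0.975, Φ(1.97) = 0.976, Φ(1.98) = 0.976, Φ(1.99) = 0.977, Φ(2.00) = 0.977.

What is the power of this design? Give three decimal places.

Power ≈ 0.975

z_β = |p₁−p₂|·√(n/[p₁q₁+p₂q₂]) − z_{α/2}
    = 0.07 · √(1318/0.4975) − 1.645
    = 0.07 · 51.4708 − 1.645
    = 3.6030 − 1.645 = 1.9580 → 1.96
Power = Φ(1.96) = 0.975.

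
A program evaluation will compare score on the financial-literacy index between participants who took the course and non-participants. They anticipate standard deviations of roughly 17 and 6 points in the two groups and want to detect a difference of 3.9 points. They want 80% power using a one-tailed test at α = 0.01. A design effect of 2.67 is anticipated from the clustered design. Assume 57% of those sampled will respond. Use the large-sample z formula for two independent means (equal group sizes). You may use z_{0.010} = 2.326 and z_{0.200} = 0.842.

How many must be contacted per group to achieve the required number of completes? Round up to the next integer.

n = (z_α + z_β)² · (σ₁² + σ₂²) / δ²
  = (2.326 + 0.842)² · (17² + 6² = 325) / 3.9²
  = 10.0362 · 325 / 15.21
  = 214.45
Design effect: 2.67 × 214.45 = 572.58.
Adjust for 57% response: 572.58 / 0.57 = 1004.53.
Round up → n = 1005 per group.

n = 1005 per group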